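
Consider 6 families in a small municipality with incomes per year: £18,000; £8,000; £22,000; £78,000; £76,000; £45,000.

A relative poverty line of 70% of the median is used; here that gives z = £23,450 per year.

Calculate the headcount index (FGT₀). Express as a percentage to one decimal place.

3 of the 6 families have income below £23,450.
H = 3/6 = 50.0%.

50.0%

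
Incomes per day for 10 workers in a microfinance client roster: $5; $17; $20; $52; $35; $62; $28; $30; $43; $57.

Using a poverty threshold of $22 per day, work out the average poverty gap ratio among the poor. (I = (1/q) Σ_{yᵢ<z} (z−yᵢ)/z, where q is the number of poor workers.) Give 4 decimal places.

0.3636

Poor units: $5, $17, $20 (q = 3 of N = 10).
Relative gaps: 0.7727, 0.2273, 0.0909; sum = 1.090909.
The income-gap ratio divides by q (the poor only): 1.090909 / 3 = 0.3636.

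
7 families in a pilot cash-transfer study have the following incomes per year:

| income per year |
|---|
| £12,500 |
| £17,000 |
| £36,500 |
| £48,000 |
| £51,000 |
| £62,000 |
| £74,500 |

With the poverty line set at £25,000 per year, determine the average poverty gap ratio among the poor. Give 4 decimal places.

0.4100

Poor units: £12,500, £17,000 (q = 2 of N = 7).
Shortfall ratios (z−y)/z: 0.5000, 0.3200; sum = 0.820000.
The income-gap ratio divides by q (the poor only): 0.820000 / 2 = 0.4100.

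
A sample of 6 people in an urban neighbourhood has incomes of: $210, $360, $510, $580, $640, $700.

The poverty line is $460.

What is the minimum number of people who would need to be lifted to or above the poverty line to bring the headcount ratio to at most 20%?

2 of the 6 people are poor, so H = 2/6 = 0.333.
A headcount ratio of at most 20% allows at most ⌊0.20 × 6⌋ = 1 poor people.
So at least 2 − 1 = 1 must be lifted.

1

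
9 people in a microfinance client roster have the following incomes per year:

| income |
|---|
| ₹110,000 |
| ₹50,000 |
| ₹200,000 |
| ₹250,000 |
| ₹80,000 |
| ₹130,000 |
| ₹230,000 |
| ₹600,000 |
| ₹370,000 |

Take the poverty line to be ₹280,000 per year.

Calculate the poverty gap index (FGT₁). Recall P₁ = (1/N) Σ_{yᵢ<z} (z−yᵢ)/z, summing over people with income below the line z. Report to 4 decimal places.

0.3611

Below z: ₹50,000, ₹80,000, ₹110,000, ₹130,000, ₹200,000, ₹230,000, ₹250,000 (q = 7 of N = 9).
Relative gaps: (280000−50000)/280000 = 0.8214; (280000−80000)/280000 = 0.7143; (280000−110000)/280000 = 0.6071; (280000−130000)/280000 = 0.5357; (280000−200000)/280000 = 0.2857; (280000−230000)/280000 = 0.1786; (280000−250000)/280000 = 0.1071.
Sum of shortfalls = 3.250000; P₁ averages over all N: 3.250000 / 9 = 0.3611.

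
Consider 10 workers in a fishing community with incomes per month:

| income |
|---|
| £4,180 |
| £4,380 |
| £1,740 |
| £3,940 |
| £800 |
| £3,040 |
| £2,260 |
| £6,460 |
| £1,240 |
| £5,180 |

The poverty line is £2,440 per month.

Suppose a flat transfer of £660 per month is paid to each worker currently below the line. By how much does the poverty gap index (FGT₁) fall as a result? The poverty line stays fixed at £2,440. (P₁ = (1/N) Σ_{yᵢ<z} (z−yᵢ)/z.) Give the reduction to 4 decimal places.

0.0885

Before: below the line — £800, £1,240, £1,740, £2,260; poverty gap index (FGT₁) = 0.152459.
After the £660 transfer: below the line — £1,460, £1,900, £2,400; poverty gap index (FGT₁) = 0.063934.
Reduction = 0.152459 − 0.063934 = 0.0885.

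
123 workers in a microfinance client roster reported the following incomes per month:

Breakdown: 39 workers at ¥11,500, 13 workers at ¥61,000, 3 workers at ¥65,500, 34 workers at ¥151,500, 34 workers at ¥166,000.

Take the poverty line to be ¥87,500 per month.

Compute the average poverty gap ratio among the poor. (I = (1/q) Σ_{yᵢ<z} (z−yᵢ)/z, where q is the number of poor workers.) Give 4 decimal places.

Below the line: 39×¥11,500, 13×¥61,000, 3×¥65,500 (q = 55 of N = 123).
Relative gaps: 0.8686 (×39), 0.3029 (×13), 0.2514 (×3); sum = 38.565714.
The income-gap ratio divides by q (the poor only): 38.565714 / 55 = 0.7012.

0.7012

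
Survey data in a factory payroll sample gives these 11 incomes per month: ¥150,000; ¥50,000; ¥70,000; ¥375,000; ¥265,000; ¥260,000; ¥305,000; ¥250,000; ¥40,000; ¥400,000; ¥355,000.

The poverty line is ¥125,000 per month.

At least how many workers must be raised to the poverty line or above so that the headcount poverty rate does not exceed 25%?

1

Currently q = 3 of N = 11 are below the line (H = 0.273).
A headcount ratio of at most 25% allows at most ⌊0.25 × 11⌋ = 2 poor workers.
So at least 3 − 2 = 1 must be lifted.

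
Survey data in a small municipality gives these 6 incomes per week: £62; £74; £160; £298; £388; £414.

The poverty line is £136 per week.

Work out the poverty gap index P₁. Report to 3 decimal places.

0.167

Below the line: £62, £74 (q = 2 of N = 6).
Gap ratios (z−y)/z: (136−62)/136 = 0.5441; (136−74)/136 = 0.4559.
Sum of shortfalls = 1.000000; P₁ averages over all N: 1.000000 / 6 = 0.167.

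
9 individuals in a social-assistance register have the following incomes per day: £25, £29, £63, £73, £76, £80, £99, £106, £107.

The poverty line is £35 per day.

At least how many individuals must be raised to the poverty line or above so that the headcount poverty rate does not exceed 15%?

1

2 of the 9 individuals are poor, so H = 2/9 = 0.222.
A headcount ratio of at most 15% allows at most ⌊0.15 × 9⌋ = 1 poor individuals.
So at least 2 − 1 = 1 must be lifted.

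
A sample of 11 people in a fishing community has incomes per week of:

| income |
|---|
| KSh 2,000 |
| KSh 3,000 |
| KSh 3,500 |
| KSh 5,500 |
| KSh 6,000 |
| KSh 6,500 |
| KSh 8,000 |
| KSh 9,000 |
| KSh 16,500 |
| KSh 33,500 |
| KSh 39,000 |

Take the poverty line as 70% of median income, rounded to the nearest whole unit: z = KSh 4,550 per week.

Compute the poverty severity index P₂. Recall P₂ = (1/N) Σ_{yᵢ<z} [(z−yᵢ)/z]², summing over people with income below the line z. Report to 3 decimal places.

0.044

Poor units: KSh 2,000, KSh 3,000, KSh 3,500 (q = 3 of N = 11).
Relative gaps: (4550−2000)/4550 = 0.5604; (4550−3000)/4550 = 0.3407; (4550−3500)/4550 = 0.2308.
Squared: 0.3141; 0.1160; 0.0533.
Sum = 0.483396; P₂ = 0.483396 / 11 = 0.044.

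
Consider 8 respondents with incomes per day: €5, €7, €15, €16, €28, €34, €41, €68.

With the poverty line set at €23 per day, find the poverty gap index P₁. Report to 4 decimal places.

Poor units: €5, €7, €15, €16 (q = 4 of N = 8).
Shortfall ratios: (23−5)/23 = 0.7826; (23−7)/23 = 0.6957; (23−15)/23 = 0.3478; (23−16)/23 = 0.3043.
Sum of shortfalls = 2.130435; P₁ averages over all N: 2.130435 / 8 = 0.2663.

0.2663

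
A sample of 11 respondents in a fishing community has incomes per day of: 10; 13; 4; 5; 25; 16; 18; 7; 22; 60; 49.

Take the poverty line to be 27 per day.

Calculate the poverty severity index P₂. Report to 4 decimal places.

Incomes under z: 4, 5, 7, 10, 13, 16, 18, 22, 25 (q = 9 of N = 11).
Normalized shortfalls: (27−4)/27 = 0.8519; (27−5)/27 = 0.8148; (27−7)/27 = 0.7407; (27−10)/27 = 0.6296; (27−13)/27 = 0.5185; (27−16)/27 = 0.4074; (27−18)/27 = 0.3333; (27−22)/27 = 0.1852; (27−25)/27 = 0.0741.
Squared: 0.7257; 0.6639; 0.5487; 0.3964; 0.2689; 0.1660; 0.1111; 0.0343; 0.0055.
Sum = 2.920439; P₂ = 2.920439 / 11 = 0.2655.

0.2655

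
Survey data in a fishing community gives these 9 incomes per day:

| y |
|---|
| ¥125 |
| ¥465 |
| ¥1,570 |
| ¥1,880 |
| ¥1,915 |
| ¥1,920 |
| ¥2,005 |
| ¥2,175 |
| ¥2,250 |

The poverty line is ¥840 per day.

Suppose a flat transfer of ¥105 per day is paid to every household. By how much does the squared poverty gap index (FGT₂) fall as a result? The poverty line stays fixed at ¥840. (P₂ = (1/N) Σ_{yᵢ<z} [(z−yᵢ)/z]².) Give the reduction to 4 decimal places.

Before: below the line — ¥125, ¥465; squared poverty gap index (FGT₂) = 0.102647.
After the ¥105 transfer: below the line — ¥230, ¥570; squared poverty gap index (FGT₂) = 0.070074.
Reduction = 0.102647 − 0.070074 = 0.0326.

0.0326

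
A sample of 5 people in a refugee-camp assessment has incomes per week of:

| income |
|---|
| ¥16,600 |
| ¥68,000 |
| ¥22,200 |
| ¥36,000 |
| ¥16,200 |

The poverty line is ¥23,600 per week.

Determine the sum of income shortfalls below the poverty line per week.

Poor units: ¥16,200, ¥16,600, ¥22,200 (q = 3 of N = 5).
Individual gaps: 23600−16200 = 7400; 23600−16600 = 7000; 23600−22200 = 1400.
Aggregate gap = ¥15,800.

¥15,800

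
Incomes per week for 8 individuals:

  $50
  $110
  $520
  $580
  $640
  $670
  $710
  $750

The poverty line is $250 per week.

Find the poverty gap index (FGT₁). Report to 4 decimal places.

Poor units: $50, $110 (q = 2 of N = 8).
Normalized shortfalls: (250−50)/250 = 0.8000; (250−110)/250 = 0.5600.
Σ = 1.360000. Dividing by the full population N = 8 gives P₁ = 0.1700.

0.1700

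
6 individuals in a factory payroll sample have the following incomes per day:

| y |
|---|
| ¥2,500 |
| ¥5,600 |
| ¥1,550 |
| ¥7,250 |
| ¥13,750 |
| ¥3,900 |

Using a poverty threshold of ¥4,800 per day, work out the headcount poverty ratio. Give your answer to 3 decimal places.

0.500

3 of the 6 individuals have income below ¥4,800.
H = 3/6 = 0.500.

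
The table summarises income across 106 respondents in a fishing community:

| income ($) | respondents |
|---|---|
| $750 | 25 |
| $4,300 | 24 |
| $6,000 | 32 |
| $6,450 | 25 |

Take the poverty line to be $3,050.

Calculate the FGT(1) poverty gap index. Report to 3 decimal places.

0.178

Below the line: 25×$750 (q = 25 of N = 106).
Normalized shortfalls: (3050−750)/3050 = 0.7541 (×25).
Sum of shortfalls = 18.852459; P₁ averages over all N: 18.852459 / 106 = 0.178.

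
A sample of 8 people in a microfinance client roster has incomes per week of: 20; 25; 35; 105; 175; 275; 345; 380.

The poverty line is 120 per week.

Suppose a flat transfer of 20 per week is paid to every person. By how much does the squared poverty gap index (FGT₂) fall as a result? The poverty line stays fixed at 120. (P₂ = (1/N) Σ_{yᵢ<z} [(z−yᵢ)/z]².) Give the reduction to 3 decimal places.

Before: below the line — 20, 25, 35, 105; squared poverty gap index (FGT₂) = 0.22982.
After the 20 transfer: below the line — 40, 45, 55; squared poverty gap index (FGT₂) = 0.14106.
Reduction = 0.22982 − 0.14106 = 0.089.

0.089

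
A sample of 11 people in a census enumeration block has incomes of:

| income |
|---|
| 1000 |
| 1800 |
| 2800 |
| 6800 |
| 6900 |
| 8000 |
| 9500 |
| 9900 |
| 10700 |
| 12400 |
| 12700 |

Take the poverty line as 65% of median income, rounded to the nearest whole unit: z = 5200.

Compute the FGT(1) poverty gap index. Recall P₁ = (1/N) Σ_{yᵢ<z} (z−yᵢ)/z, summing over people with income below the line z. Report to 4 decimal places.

Poor units: 1000, 1800, 2800 (q = 3 of N = 11).
Gap ratios (z−y)/z: (5200−1000)/5200 = 0.8077; (5200−1800)/5200 = 0.6538; (5200−2800)/5200 = 0.4615.
Σ = 1.923077. Dividing by the full population N = 11 gives P₁ = 0.1748.

0.1748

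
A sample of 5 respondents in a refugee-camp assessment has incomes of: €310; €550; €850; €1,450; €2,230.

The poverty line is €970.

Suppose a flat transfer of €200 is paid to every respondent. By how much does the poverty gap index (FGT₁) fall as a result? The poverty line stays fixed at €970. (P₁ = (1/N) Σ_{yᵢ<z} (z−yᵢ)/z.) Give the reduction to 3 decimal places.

Before: below the line — €310, €550, €850; poverty gap index (FGT₁) = 0.24742.
After the €200 transfer: below the line — €510, €750; poverty gap index (FGT₁) = 0.14021.
Reduction = 0.24742 − 0.14021 = 0.107.

0.107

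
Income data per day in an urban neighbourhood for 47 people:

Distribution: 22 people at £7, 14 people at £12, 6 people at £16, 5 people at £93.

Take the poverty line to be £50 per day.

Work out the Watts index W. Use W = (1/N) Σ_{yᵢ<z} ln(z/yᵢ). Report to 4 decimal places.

1.4909

Poor units: 22×£7, 14×£12, 6×£16 (q = 42 of N = 47).
ln(z/y) terms: ln(50/7) = 1.9661 (×22); ln(50/12) = 1.4271 (×14); ln(50/16) = 1.1394 (×6).
W = 70.070718 / 47 = 1.4909.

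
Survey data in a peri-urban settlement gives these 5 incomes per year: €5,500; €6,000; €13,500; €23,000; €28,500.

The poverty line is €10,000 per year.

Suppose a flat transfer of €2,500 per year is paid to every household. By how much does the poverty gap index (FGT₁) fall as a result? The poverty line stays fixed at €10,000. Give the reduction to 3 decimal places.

0.100

Before: below the line — €5,500, €6,000; poverty gap index (FGT₁) = 0.17000.
After the €2,500 transfer: below the line — €8,000, €8,500; poverty gap index (FGT₁) = 0.07000.
Reduction = 0.17000 − 0.07000 = 0.100.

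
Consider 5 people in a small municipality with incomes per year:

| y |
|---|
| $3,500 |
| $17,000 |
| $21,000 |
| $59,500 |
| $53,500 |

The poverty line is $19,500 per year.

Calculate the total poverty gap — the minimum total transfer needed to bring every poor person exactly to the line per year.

$18,500

Poor units: $3,500, $17,000 (q = 2 of N = 5).
Individual gaps: 19500−3500 = 16000; 19500−17000 = 2500.
Aggregate gap = $18,500.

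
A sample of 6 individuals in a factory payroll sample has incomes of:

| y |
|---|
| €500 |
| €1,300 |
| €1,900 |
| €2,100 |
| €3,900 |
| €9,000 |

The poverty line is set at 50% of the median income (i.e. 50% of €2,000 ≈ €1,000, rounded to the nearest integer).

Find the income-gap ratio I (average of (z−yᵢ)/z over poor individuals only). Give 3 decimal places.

0.500

Incomes under z: €500 (q = 1 of N = 6).
Shortfall ratios (z−y)/z: 0.5000; sum = 0.500000.
I averages over the q = 1 poor units only: 0.500000 / 1 = 0.500.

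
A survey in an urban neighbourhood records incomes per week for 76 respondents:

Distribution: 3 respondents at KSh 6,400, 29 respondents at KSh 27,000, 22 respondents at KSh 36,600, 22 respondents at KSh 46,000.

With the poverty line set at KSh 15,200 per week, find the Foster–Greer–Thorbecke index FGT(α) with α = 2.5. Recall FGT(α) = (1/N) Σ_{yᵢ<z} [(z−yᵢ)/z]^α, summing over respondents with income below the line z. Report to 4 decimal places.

Below z: 3×KSh 6,400 (q = 3 of N = 76).
Normalized shortfalls: (15200−6400)/15200 = 0.5789 (×3).
Raised to α = 2.5: 0.25503 (×3).
Sum = 0.765101; FGT(2.5) = 0.765101 / 76 = 0.0101.

0.0101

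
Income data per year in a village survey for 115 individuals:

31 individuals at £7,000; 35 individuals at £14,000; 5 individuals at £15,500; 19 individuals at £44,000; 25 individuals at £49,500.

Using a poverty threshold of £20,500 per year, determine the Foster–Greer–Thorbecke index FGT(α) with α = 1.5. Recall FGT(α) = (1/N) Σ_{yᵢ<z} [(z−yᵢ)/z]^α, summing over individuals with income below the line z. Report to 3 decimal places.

0.204

Below the line: 31×£7,000, 35×£14,000, 5×£15,500 (q = 71 of N = 115).
Normalized shortfalls: (20500−7000)/20500 = 0.6585 (×31); (20500−14000)/20500 = 0.3171 (×35); (20500−15500)/20500 = 0.2439 (×5).
Raised to α = 1.5: 0.53440 (×31); 0.17854 (×35); 0.12045 (×5).
Sum = 23.417758; FGT(1.5) = 23.417758 / 115 = 0.204.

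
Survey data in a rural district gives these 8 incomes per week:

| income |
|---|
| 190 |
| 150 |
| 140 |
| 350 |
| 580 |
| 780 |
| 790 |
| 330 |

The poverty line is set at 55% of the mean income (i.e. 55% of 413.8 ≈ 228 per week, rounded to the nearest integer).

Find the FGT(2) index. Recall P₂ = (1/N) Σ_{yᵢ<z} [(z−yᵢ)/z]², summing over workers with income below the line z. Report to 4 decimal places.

0.0367

Below the line: 140, 150, 190 (q = 3 of N = 8).
Normalized shortfalls: (228−140)/228 = 0.3860; (228−150)/228 = 0.3421; (228−190)/228 = 0.1667.
Squared: 0.1490; 0.1170; 0.0278.
Sum = 0.293783; P₂ = 0.293783 / 8 = 0.0367.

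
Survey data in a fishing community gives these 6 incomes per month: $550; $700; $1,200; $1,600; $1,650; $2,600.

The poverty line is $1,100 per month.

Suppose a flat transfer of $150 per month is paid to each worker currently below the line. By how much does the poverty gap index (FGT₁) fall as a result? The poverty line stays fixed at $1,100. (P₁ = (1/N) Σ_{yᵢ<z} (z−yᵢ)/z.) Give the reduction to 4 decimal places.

0.0455

Before: below the line — $550, $700; poverty gap index (FGT₁) = 0.143939.
After the $150 transfer: below the line — $700, $850; poverty gap index (FGT₁) = 0.098485.
Reduction = 0.143939 − 0.098485 = 0.0455.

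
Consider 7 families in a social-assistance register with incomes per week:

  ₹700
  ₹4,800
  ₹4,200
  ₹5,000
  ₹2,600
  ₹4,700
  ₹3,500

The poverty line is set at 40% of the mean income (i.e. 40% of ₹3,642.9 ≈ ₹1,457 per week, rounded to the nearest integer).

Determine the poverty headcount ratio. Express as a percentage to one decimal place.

1 of the 7 families have income below ₹1,457.
H = 1/7 = 14.3%.

14.3%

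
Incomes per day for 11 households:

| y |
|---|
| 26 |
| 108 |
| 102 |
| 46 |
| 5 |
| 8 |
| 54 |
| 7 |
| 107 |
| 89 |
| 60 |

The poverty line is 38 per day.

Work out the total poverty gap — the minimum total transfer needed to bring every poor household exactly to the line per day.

106

Below the line: 5, 7, 8, 26 (q = 4 of N = 11).
Individual gaps: 38−5 = 33; 38−7 = 31; 38−8 = 30; 38−26 = 12.
Aggregate gap = 106.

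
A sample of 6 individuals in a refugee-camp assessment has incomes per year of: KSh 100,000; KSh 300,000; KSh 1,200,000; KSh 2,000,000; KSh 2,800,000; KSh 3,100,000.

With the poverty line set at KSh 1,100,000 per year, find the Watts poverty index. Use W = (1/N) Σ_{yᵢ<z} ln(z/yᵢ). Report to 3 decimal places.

Poor units: KSh 100,000, KSh 300,000 (q = 2 of N = 6).
Log gaps: ln(1100000/100000) = 2.3979; ln(1100000/300000) = 1.2993.
W = 3.697178 / 6 = 0.616.

0.616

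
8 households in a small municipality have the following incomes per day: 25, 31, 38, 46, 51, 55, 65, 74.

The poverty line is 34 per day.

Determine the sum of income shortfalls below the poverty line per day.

12

Incomes under z: 25, 31 (q = 2 of N = 8).
Individual gaps: 34−25 = 9; 34−31 = 3.
Aggregate gap = 12.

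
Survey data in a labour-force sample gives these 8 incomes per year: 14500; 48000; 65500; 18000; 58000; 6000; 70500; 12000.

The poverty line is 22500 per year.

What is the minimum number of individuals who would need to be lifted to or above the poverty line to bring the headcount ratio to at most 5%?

4

4 of the 8 individuals are poor, so H = 4/8 = 0.500.
A headcount ratio of at most 5% allows at most ⌊0.05 × 8⌋ = 0 poor individuals.
So at least 4 − 0 = 4 must be lifted.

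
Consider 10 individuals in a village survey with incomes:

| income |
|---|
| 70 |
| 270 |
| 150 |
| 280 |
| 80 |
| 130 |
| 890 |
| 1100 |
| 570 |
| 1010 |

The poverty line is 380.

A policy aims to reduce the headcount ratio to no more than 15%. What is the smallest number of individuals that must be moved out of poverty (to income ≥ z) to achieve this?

5

Currently q = 6 of N = 10 are below the line (H = 0.600).
A headcount ratio of at most 15% allows at most ⌊0.15 × 10⌋ = 1 poor individuals.
So at least 6 − 1 = 5 must be lifted.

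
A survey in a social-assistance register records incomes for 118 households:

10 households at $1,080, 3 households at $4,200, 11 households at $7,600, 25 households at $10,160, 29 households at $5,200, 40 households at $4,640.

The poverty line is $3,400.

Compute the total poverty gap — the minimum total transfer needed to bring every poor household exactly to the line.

$23,200

Incomes under z: 10×$1,080 (q = 10 of N = 118).
Individual gaps: 10×(3400−1080) = 23200.
Aggregate gap = $23,200.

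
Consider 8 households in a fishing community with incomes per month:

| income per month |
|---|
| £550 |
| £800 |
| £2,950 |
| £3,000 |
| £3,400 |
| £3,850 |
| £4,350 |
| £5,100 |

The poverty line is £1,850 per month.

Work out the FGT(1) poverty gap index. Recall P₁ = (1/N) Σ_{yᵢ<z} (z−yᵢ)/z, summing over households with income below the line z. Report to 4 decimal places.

0.1588

Below the line: £550, £800 (q = 2 of N = 8).
Normalized shortfalls: (1850−550)/1850 = 0.7027; (1850−800)/1850 = 0.5676.
Sum of shortfalls = 1.270270; P₁ averages over all N: 1.270270 / 8 = 0.1588.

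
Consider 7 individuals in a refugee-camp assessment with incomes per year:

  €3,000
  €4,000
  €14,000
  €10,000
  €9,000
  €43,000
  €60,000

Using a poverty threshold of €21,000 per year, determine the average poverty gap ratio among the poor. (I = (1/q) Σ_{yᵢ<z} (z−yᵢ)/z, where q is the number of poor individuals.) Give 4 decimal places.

Below the line: €3,000, €4,000, €9,000, €10,000, €14,000 (q = 5 of N = 7).
Shortfall ratios (z−y)/z: 0.8571, 0.8095, 0.5714, 0.5238, 0.3333; sum = 3.095238.
I averages over the q = 5 poor units only: 3.095238 / 5 = 0.6190.

0.6190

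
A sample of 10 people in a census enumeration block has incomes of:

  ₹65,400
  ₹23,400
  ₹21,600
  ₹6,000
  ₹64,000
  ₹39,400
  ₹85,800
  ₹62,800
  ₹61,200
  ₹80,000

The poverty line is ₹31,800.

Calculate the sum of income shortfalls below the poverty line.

Below the line: ₹6,000, ₹21,600, ₹23,400 (q = 3 of N = 10).
Individual gaps: 31800−6000 = 25800; 31800−21600 = 10200; 31800−23400 = 8400.
Aggregate gap = ₹44,400.

₹44,400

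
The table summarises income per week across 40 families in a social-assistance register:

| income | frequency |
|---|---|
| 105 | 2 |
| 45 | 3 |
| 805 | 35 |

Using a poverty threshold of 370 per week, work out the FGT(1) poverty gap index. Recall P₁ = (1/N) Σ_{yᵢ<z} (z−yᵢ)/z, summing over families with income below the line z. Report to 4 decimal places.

Below the line: 3×45, 2×105 (q = 5 of N = 40).
Gap ratios (z−y)/z: (370−45)/370 = 0.8784 (×3); (370−105)/370 = 0.7162 (×2).
Σ = 4.067568. Dividing by the full population N = 40 gives P₁ = 0.1017.

0.1017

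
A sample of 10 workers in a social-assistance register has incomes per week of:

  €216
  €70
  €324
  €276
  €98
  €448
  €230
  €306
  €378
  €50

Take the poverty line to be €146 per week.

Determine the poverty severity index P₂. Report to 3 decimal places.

0.081

Incomes under z: €50, €70, €98 (q = 3 of N = 10).
Normalized shortfalls: (146−50)/146 = 0.6575; (146−70)/146 = 0.5205; (146−98)/146 = 0.3288.
Squared: 0.4324; 0.2710; 0.1081.
Sum = 0.811409; P₂ = 0.811409 / 10 = 0.081.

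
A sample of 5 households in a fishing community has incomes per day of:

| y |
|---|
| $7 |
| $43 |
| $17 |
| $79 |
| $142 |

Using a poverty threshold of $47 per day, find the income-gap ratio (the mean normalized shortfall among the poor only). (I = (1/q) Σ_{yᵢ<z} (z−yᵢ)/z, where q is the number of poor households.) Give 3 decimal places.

0.525

Incomes under z: $7, $17, $43 (q = 3 of N = 5).
Shortfall ratios (z−y)/z: 0.8511, 0.6383, 0.0851; sum = 1.574468.
The income-gap ratio divides by q (the poor only): 1.574468 / 3 = 0.525.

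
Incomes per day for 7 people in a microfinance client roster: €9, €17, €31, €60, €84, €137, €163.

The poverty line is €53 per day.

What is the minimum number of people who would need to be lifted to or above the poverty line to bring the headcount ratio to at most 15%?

2

Currently q = 3 of N = 7 are below the line (H = 0.429).
A headcount ratio of at most 15% allows at most ⌊0.15 × 7⌋ = 1 poor people.
So at least 3 − 1 = 2 must be lifted.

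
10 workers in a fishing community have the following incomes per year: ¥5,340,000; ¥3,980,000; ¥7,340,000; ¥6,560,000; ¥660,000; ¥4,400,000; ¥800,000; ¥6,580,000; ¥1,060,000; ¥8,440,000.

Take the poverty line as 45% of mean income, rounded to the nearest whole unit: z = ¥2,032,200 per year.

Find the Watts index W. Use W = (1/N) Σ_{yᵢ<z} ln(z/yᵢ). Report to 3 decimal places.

Incomes under z: ¥660,000, ¥800,000, ¥1,060,000 (q = 3 of N = 10).
Log shortfalls: ln(2032200/660000) = 1.1246; ln(2032200/800000) = 0.9323; ln(2032200/1060000) = 0.6509.
W = 2.707747 / 10 = 0.271.

0.271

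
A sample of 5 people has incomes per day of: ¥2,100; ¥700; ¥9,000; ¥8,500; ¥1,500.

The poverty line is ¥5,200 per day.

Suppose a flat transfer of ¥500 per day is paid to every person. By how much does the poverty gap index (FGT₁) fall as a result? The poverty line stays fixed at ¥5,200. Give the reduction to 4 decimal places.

Before: below the line — ¥700, ¥1,500, ¥2,100; poverty gap index (FGT₁) = 0.434615.
After the ¥500 transfer: below the line — ¥1,200, ¥2,000, ¥2,600; poverty gap index (FGT₁) = 0.376923.
Reduction = 0.434615 − 0.376923 = 0.0577.

0.0577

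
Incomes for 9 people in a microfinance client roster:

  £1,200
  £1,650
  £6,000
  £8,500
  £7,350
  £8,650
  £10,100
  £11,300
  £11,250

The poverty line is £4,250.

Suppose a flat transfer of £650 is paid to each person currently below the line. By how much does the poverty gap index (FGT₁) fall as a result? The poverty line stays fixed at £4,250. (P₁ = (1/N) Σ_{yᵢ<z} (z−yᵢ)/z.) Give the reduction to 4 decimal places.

0.0340

Before: below the line — £1,200, £1,650; poverty gap index (FGT₁) = 0.147712.
After the £650 transfer: below the line — £1,850, £2,300; poverty gap index (FGT₁) = 0.113725.
Reduction = 0.147712 − 0.113725 = 0.0340.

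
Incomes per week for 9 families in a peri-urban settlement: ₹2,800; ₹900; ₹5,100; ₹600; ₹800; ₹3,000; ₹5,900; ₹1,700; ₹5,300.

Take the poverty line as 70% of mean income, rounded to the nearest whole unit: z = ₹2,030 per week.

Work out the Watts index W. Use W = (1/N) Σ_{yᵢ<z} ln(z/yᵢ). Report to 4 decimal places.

Poor units: ₹600, ₹800, ₹900, ₹1,700 (q = 4 of N = 9).
Log shortfalls: ln(2030/600) = 1.2189; ln(2030/800) = 0.9312; ln(2030/900) = 0.8134; ln(2030/1700) = 0.1774.
W = 3.140845 / 9 = 0.3490.

0.3490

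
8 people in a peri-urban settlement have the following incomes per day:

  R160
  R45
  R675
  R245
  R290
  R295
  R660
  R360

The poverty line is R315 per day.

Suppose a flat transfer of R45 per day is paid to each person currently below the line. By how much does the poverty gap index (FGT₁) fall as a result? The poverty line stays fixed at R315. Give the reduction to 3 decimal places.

Before: below the line — R45, R160, R245, R290, R295; poverty gap index (FGT₁) = 0.21429.
After the R45 transfer: below the line — R90, R205, R290; poverty gap index (FGT₁) = 0.14286.
Reduction = 0.21429 − 0.14286 = 0.071.

0.071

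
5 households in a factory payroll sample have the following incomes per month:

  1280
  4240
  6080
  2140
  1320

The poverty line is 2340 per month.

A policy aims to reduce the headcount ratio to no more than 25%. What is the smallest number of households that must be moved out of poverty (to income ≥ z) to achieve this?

3 of the 5 households are poor, so H = 3/5 = 0.600.
A headcount ratio of at most 25% allows at most ⌊0.25 × 5⌋ = 1 poor households.
So at least 3 − 1 = 2 must be lifted.

2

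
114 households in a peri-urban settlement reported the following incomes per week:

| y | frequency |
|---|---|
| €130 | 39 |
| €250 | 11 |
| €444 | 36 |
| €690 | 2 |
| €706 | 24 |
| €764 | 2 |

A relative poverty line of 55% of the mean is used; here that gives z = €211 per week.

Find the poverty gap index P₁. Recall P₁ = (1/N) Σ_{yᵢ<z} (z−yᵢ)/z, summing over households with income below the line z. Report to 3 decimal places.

Below z: 39×€130 (q = 39 of N = 114).
Normalized shortfalls: (211−130)/211 = 0.3839 (×39).
Sum of shortfalls = 14.971564; P₁ averages over all N: 14.971564 / 114 = 0.131.

0.131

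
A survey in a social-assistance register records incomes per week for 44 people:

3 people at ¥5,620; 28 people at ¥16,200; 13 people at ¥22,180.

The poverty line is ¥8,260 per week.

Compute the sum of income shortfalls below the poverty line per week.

Below z: 3×¥5,620 (q = 3 of N = 44).
Individual gaps: 3×(8260−5620) = 7920.
Aggregate gap = ¥7,920.

¥7,920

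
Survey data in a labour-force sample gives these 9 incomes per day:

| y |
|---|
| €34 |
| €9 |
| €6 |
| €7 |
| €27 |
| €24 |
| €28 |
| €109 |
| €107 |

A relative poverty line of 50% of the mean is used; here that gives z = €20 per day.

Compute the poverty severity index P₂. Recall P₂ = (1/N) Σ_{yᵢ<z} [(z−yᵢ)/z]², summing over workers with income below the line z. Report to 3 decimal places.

Below z: €6, €7, €9 (q = 3 of N = 9).
Gap ratios (z−y)/z: (20−6)/20 = 0.7000; (20−7)/20 = 0.6500; (20−9)/20 = 0.5500.
Squared: 0.4900; 0.4225; 0.3025.
Sum = 1.215000; P₂ = 1.215000 / 9 = 0.135.

0.135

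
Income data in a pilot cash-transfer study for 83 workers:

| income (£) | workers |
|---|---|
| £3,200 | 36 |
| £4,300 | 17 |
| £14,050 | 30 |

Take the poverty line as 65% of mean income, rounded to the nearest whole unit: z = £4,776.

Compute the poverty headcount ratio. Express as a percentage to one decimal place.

53 of the 83 workers have income below £4,776.
H = 53/83 = 63.9%.

63.9%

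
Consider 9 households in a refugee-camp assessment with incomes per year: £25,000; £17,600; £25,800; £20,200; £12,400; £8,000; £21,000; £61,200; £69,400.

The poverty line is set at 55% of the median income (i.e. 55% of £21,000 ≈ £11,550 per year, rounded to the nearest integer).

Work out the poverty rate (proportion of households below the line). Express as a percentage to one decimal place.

1 of the 9 households have income below £11,550.
H = 1/9 = 11.1%.

11.1%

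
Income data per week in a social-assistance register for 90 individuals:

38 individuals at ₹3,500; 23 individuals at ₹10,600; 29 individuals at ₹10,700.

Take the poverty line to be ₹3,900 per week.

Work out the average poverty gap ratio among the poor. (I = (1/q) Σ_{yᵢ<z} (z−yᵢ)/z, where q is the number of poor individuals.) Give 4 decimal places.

Below z: 38×₹3,500 (q = 38 of N = 90).
Shortfall ratios (z−y)/z: 0.1026 (×38); sum = 3.897436.
I averages over the q = 38 poor units only: 3.897436 / 38 = 0.1026.

0.1026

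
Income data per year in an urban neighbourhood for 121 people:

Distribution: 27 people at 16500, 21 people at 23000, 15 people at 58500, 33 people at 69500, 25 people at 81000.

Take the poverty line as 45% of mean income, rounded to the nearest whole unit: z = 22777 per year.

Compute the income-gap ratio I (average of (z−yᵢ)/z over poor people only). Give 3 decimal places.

0.276

Below z: 27×16500 (q = 27 of N = 121).
Relative gaps: 0.2756 (×27); sum = 7.440796.
I averages over the q = 27 poor units only: 7.440796 / 27 = 0.276.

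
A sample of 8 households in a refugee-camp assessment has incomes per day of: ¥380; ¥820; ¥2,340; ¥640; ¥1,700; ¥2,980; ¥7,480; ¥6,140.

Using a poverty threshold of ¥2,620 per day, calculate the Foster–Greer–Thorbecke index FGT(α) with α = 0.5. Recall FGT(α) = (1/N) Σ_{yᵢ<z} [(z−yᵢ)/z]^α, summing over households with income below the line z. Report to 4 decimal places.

0.4428

Below z: ¥380, ¥640, ¥820, ¥1,700, ¥2,340 (q = 5 of N = 8).
Shortfall ratios: (2620−380)/2620 = 0.8550; (2620−640)/2620 = 0.7557; (2620−820)/2620 = 0.6870; (2620−1700)/2620 = 0.3511; (2620−2340)/2620 = 0.1069.
Raised to α = 0.5: 0.92464; 0.86932; 0.82887; 0.59257; 0.32691.
Sum = 3.542320; FGT(0.5) = 3.542320 / 8 = 0.4428.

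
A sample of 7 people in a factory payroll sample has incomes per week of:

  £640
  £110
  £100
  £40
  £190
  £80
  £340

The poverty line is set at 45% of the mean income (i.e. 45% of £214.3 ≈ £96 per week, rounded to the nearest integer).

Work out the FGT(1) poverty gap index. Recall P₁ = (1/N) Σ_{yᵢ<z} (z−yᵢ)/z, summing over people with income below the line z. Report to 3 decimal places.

Poor units: £40, £80 (q = 2 of N = 7).
Gap ratios (z−y)/z: (96−40)/96 = 0.5833; (96−80)/96 = 0.1667.
Sum of shortfalls = 0.750000; P₁ averages over all N: 0.750000 / 7 = 0.107.

0.107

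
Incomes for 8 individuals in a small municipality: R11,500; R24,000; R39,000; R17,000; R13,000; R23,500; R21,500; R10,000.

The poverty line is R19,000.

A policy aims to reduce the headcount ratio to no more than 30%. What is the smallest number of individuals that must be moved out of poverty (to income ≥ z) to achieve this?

2

Currently q = 4 of N = 8 are below the line (H = 0.500).
A headcount ratio of at most 30% allows at most ⌊0.30 × 8⌋ = 2 poor individuals.
So at least 4 − 2 = 2 must be lifted.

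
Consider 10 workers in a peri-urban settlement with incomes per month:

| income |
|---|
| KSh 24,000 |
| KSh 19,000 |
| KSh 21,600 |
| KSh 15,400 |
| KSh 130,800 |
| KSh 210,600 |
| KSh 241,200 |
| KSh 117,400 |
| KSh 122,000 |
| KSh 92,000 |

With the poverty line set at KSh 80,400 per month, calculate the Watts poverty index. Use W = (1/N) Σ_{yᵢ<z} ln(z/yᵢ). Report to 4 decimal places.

0.5619

Below z: KSh 15,400, KSh 19,000, KSh 21,600, KSh 24,000 (q = 4 of N = 10).
ln(z/y) terms: ln(80400/15400) = 1.6526; ln(80400/19000) = 1.4426; ln(80400/21600) = 1.3143; ln(80400/24000) = 1.2090.
W = 5.618503 / 10 = 0.5619.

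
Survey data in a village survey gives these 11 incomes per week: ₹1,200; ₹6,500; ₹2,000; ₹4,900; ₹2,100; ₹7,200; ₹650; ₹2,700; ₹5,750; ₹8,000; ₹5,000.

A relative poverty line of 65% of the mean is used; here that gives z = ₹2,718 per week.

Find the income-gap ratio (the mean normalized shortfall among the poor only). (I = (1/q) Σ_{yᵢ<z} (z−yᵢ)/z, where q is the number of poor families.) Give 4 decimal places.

0.3635

Poor units: ₹650, ₹1,200, ₹2,000, ₹2,100, ₹2,700 (q = 5 of N = 11).
Relative gaps: 0.7609, 0.5585, 0.2642, 0.2274, 0.0066; sum = 1.817513.
The income-gap ratio divides by q (the poor only): 1.817513 / 5 = 0.3635.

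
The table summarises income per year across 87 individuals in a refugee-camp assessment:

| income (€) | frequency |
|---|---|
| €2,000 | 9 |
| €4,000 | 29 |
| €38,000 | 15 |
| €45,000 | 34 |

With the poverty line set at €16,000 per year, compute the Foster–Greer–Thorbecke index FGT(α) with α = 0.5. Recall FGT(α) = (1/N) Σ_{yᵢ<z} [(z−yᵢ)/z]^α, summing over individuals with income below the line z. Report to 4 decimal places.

Poor units: 9×€2,000, 29×€4,000 (q = 38 of N = 87).
Normalized shortfalls: (16000−2000)/16000 = 0.8750 (×9); (16000−4000)/16000 = 0.7500 (×29).
Raised to α = 0.5: 0.93541 (×9); 0.86603 (×29).
Sum = 33.533466; FGT(0.5) = 33.533466 / 87 = 0.3854.

0.3854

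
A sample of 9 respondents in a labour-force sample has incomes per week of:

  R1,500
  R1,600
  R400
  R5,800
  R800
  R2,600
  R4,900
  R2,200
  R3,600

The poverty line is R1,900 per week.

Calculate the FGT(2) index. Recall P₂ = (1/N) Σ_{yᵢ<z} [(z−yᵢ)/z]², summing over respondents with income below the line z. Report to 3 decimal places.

0.114

Below the line: R400, R800, R1,500, R1,600 (q = 4 of N = 9).
Relative gaps: (1900−400)/1900 = 0.7895; (1900−800)/1900 = 0.5789; (1900−1500)/1900 = 0.2105; (1900−1600)/1900 = 0.1579.
Squared: 0.6233; 0.3352; 0.0443; 0.0249.
Sum = 1.027701; P₂ = 1.027701 / 9 = 0.114.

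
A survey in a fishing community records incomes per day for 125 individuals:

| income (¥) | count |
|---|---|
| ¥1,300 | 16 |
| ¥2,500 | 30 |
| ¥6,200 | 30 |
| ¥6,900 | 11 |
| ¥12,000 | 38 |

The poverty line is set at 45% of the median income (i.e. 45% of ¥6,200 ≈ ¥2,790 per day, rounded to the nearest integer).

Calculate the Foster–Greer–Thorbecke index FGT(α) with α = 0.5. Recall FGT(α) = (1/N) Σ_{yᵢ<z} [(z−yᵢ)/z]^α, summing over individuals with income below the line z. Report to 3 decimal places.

0.171

Below the line: 16×¥1,300, 30×¥2,500 (q = 46 of N = 125).
Gap ratios (z−y)/z: (2790−1300)/2790 = 0.5341 (×16); (2790−2500)/2790 = 0.1039 (×30).
Raised to α = 0.5: 0.73079 (×16); 0.32240 (×30).
Sum = 21.364639; FGT(0.5) = 21.364639 / 125 = 0.171.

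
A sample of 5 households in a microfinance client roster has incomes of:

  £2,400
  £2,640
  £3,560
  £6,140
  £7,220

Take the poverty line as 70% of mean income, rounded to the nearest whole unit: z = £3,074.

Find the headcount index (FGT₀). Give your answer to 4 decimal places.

0.4000

2 of the 5 households have income below £3,074.
H = 2/5 = 0.4000.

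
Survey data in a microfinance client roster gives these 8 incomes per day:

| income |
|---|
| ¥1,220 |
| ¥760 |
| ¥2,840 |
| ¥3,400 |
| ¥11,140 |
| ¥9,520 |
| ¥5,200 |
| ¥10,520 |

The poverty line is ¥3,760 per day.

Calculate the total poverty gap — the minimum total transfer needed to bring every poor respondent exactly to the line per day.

¥6,820

Below the line: ¥760, ¥1,220, ¥2,840, ¥3,400 (q = 4 of N = 8).
Individual gaps: 3760−760 = 3000; 3760−1220 = 2540; 3760−2840 = 920; 3760−3400 = 360.
Aggregate gap = ¥6,820.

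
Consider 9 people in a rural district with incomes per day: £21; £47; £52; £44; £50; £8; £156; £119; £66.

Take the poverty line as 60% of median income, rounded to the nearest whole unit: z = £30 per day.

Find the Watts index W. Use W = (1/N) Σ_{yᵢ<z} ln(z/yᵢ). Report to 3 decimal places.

Incomes under z: £8, £21 (q = 2 of N = 9).
Log gaps: ln(30/8) = 1.3218; ln(30/21) = 0.3567.
W = 1.678431 / 9 = 0.186.

0.186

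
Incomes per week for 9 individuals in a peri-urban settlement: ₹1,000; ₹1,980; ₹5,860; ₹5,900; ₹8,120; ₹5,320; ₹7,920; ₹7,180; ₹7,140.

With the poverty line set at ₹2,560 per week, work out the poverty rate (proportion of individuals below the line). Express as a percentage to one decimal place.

22.2%

2 of the 9 individuals have income below ₹2,560.
H = 2/9 = 22.2%.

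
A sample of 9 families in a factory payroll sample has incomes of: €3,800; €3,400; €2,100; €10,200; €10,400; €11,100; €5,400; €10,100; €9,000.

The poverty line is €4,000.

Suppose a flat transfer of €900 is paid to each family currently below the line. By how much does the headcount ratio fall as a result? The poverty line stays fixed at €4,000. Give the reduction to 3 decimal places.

Before: below the line — €2,100, €3,400, €3,800; headcount ratio = 0.33333.
After the €900 transfer: below the line — €3,000; headcount ratio = 0.11111.
Reduction = 0.33333 − 0.11111 = 0.222.

0.222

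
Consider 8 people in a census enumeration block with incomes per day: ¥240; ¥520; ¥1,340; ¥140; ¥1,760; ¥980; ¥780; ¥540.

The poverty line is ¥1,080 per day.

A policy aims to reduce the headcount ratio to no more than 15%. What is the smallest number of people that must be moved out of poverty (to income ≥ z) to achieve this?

6 of the 8 people are poor, so H = 6/8 = 0.750.
A headcount ratio of at most 15% allows at most ⌊0.15 × 8⌋ = 1 poor people.
So at least 6 − 1 = 5 must be lifted.

5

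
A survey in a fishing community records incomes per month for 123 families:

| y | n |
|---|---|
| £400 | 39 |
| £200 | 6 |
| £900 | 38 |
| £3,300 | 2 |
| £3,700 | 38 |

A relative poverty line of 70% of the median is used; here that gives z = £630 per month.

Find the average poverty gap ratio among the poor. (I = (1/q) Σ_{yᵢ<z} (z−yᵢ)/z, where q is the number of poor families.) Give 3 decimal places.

Poor units: 6×£200, 39×£400 (q = 45 of N = 123).
Shortfall ratios (z−y)/z: 0.6825 (×6), 0.3651 (×39); sum = 18.333333.
The income-gap ratio divides by q (the poor only): 18.333333 / 45 = 0.407.

0.407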